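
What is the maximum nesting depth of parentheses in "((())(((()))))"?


Input: "((())(((()))))"
Tracking depth:
  Position 0 '(': depth becomes 1
  Position 1 '(': depth becomes 2
  Position 2 '(': depth becomes 3
  Position 3 ')': depth becomes 2
  Position 4 ')': depth becomes 1
  Position 5 '(': depth becomes 2
  Position 6 '(': depth becomes 3
  Position 7 '(': depth becomes 4
  Position 8 '(': depth becomes 5
  Position 9 ')': depth becomes 4
  Position 10 ')': depth becomes 3
  Position 11 ')': depth becomes 2
  Position 12 ')': depth becomes 1
  Position 13 ')': depth becomes 0
Maximum depth reached: 5

5


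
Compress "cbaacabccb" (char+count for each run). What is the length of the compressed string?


Input: cbaacabccb
Runs:
  'c' x 1 => "c1"
  'b' x 1 => "b1"
  'a' x 2 => "a2"
  'c' x 1 => "c1"
  'a' x 1 => "a1"
  'b' x 1 => "b1"
  'c' x 2 => "c2"
  'b' x 1 => "b1"
Compressed: "c1b1a2c1a1b1c2b1"
Compressed length: 16

16


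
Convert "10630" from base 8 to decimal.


Input: "10630" in base 8
Positional expansion:
  Digit '1' (value 1) x 8^4 = 4096
  Digit '0' (value 0) x 8^3 = 0
  Digit '6' (value 6) x 8^2 = 384
  Digit '3' (value 3) x 8^1 = 24
  Digit '0' (value 0) x 8^0 = 0
Sum = 4504

4504


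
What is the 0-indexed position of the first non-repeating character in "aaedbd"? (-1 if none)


Input: aaedbd
Character frequencies:
  'a': 2
  'b': 1
  'd': 2
  'e': 1
Scanning left to right for freq == 1:
  Position 0 ('a'): freq=2, skip
  Position 1 ('a'): freq=2, skip
  Position 2 ('e'): unique! => answer = 2

2


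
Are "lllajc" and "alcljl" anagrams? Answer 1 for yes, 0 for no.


Strings: "lllajc", "alcljl"
Sorted first:  acjlll
Sorted second: acjlll
Sorted forms match => anagrams

1


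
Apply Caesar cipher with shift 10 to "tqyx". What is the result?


Caesar cipher: shift "tqyx" by 10
  't' (pos 19) + 10 = pos 3 = 'd'
  'q' (pos 16) + 10 = pos 0 = 'a'
  'y' (pos 24) + 10 = pos 8 = 'i'
  'x' (pos 23) + 10 = pos 7 = 'h'
Result: daih

daih


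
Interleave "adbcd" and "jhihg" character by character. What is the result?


Interleaving "adbcd" and "jhihg":
  Position 0: 'a' from first, 'j' from second => "aj"
  Position 1: 'd' from first, 'h' from second => "dh"
  Position 2: 'b' from first, 'i' from second => "bi"
  Position 3: 'c' from first, 'h' from second => "ch"
  Position 4: 'd' from first, 'g' from second => "dg"
Result: ajdhbichdg

ajdhbichdg


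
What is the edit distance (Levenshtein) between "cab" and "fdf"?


Computing edit distance: "cab" -> "fdf"
DP table:
           f    d    f
      0    1    2    3
  c   1    1    2    3
  a   2    2    2    3
  b   3    3    3    3
Edit distance = dp[3][3] = 3

3


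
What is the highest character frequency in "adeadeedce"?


Input: adeadeedce
Character counts:
  'a': 2
  'c': 1
  'd': 3
  'e': 4
Maximum frequency: 4

4


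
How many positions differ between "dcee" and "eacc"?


Comparing "dcee" and "eacc" position by position:
  Position 0: 'd' vs 'e' => DIFFER
  Position 1: 'c' vs 'a' => DIFFER
  Position 2: 'e' vs 'c' => DIFFER
  Position 3: 'e' vs 'c' => DIFFER
Positions that differ: 4

4


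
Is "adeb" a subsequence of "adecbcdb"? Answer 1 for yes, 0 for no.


Check if "adeb" is a subsequence of "adecbcdb"
Greedy scan:
  Position 0 ('a'): matches sub[0] = 'a'
  Position 1 ('d'): matches sub[1] = 'd'
  Position 2 ('e'): matches sub[2] = 'e'
  Position 3 ('c'): no match needed
  Position 4 ('b'): matches sub[3] = 'b'
  Position 5 ('c'): no match needed
  Position 6 ('d'): no match needed
  Position 7 ('b'): no match needed
All 4 characters matched => is a subsequence

1


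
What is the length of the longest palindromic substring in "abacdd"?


Input: "abacdd"
Checking substrings for palindromes:
  [0:3] "aba" (len 3) => palindrome
  [4:6] "dd" (len 2) => palindrome
Longest palindromic substring: "aba" with length 3

3


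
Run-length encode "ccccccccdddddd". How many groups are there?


Input: ccccccccdddddd
Scanning for consecutive runs:
  Group 1: 'c' x 8 (positions 0-7)
  Group 2: 'd' x 6 (positions 8-13)
Total groups: 2

2


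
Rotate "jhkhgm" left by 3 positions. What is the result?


Input: "jhkhgm", rotate left by 3
First 3 characters: "jhk"
Remaining characters: "hgm"
Concatenate remaining + first: "hgm" + "jhk" = "hgmjhk"

hgmjhk


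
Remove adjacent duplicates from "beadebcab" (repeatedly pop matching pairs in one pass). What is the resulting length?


Input: beadebcab
Stack-based adjacent duplicate removal:
  Read 'b': push. Stack: b
  Read 'e': push. Stack: be
  Read 'a': push. Stack: bea
  Read 'd': push. Stack: bead
  Read 'e': push. Stack: beade
  Read 'b': push. Stack: beadeb
  Read 'c': push. Stack: beadebc
  Read 'a': push. Stack: beadebca
  Read 'b': push. Stack: beadebcab
Final stack: "beadebcab" (length 9)

9


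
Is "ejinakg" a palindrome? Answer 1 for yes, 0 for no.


Input: ejinakg
Reversed: gkanije
  Compare pos 0 ('e') with pos 6 ('g'): MISMATCH
  Compare pos 1 ('j') with pos 5 ('k'): MISMATCH
  Compare pos 2 ('i') with pos 4 ('a'): MISMATCH
Result: not a palindrome

0


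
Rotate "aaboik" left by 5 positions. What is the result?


Input: "aaboik", rotate left by 5
First 5 characters: "aaboi"
Remaining characters: "k"
Concatenate remaining + first: "k" + "aaboi" = "kaaboi"

kaaboi


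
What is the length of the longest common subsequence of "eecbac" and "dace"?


LCS of "eecbac" and "dace"
DP table:
           d    a    c    e
      0    0    0    0    0
  e   0    0    0    0    1
  e   0    0    0    0    1
  c   0    0    0    1    1
  b   0    0    0    1    1
  a   0    0    1    1    1
  c   0    0    1    2    2
LCS length = dp[6][4] = 2

2


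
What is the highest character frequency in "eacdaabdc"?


Input: eacdaabdc
Character counts:
  'a': 3
  'b': 1
  'c': 2
  'd': 2
  'e': 1
Maximum frequency: 3

3


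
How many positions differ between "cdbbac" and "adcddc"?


Comparing "cdbbac" and "adcddc" position by position:
  Position 0: 'c' vs 'a' => DIFFER
  Position 1: 'd' vs 'd' => same
  Position 2: 'b' vs 'c' => DIFFER
  Position 3: 'b' vs 'd' => DIFFER
  Position 4: 'a' vs 'd' => DIFFER
  Position 5: 'c' vs 'c' => same
Positions that differ: 4

4


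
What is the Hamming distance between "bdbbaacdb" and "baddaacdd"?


Comparing "bdbbaacdb" and "baddaacdd" position by position:
  Position 0: 'b' vs 'b' => same
  Position 1: 'd' vs 'a' => differ
  Position 2: 'b' vs 'd' => differ
  Position 3: 'b' vs 'd' => differ
  Position 4: 'a' vs 'a' => same
  Position 5: 'a' vs 'a' => same
  Position 6: 'c' vs 'c' => same
  Position 7: 'd' vs 'd' => same
  Position 8: 'b' vs 'd' => differ
Total differences (Hamming distance): 4

4


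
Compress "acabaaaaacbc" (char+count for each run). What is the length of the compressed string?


Input: acabaaaaacbc
Runs:
  'a' x 1 => "a1"
  'c' x 1 => "c1"
  'a' x 1 => "a1"
  'b' x 1 => "b1"
  'a' x 5 => "a5"
  'c' x 1 => "c1"
  'b' x 1 => "b1"
  'c' x 1 => "c1"
Compressed: "a1c1a1b1a5c1b1c1"
Compressed length: 16

16


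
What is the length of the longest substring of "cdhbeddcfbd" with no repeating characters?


Input: "cdhbeddcfbd"
Sliding window (track last position of each char):
  Position 0 ('c'): window [0,0] length 1 -- new best
  Position 1 ('d'): window [0,1] length 2 -- new best
  Position 2 ('h'): window [0,2] length 3 -- new best
  Position 3 ('b'): window [0,3] length 4 -- new best
  Position 4 ('e'): window [0,4] length 5 -- new best
  Position 5 ('d'): repeat (last at 1), move window start to 2
  Position 5 ('d'): window [2,5] length 4
  Position 6 ('d'): repeat (last at 5), move window start to 6
  Position 6 ('d'): window [6,6] length 1
  Position 7 ('c'): window [6,7] length 2
  Position 8 ('f'): window [6,8] length 3
  Position 9 ('b'): window [6,9] length 4
  Position 10 ('d'): repeat (last at 6), move window start to 7
  Position 10 ('d'): window [7,10] length 4
Longest substring with no repeats: "cdhbe" with length 5

5


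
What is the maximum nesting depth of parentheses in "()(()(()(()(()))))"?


Input: "()(()(()(()(()))))"
Tracking depth:
  Position 0 '(': depth becomes 1
  Position 1 ')': depth becomes 0
  Position 2 '(': depth becomes 1
  Position 3 '(': depth becomes 2
  Position 4 ')': depth becomes 1
  Position 5 '(': depth becomes 2
  Position 6 '(': depth becomes 3
  Position 7 ')': depth becomes 2
  Position 8 '(': depth becomes 3
  Position 9 '(': depth becomes 4
  Position 10 ')': depth becomes 3
  Position 11 '(': depth becomes 4
  Position 12 '(': depth becomes 5
  Position 13 ')': depth becomes 4
  Position 14 ')': depth becomes 3
  Position 15 ')': depth becomes 2
  Position 16 ')': depth becomes 1
  Position 17 ')': depth becomes 0
Maximum depth reached: 5

5


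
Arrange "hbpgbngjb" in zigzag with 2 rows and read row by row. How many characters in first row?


Zigzag "hbpgbngjb" into 2 rows:
Placing characters:
  'h' => row 0
  'b' => row 1
  'p' => row 0
  'g' => row 1
  'b' => row 0
  'n' => row 1
  'g' => row 0
  'j' => row 1
  'b' => row 0
Rows:
  Row 0: "hpbgb"
  Row 1: "bgnj"
First row length: 5

5


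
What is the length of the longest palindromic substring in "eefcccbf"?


Input: "eefcccbf"
Checking substrings for palindromes:
  [3:6] "ccc" (len 3) => palindrome
  [0:2] "ee" (len 2) => palindrome
  [3:5] "cc" (len 2) => palindrome
  [4:6] "cc" (len 2) => palindrome
Longest palindromic substring: "ccc" with length 3

3


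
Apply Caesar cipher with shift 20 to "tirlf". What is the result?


Caesar cipher: shift "tirlf" by 20
  't' (pos 19) + 20 = pos 13 = 'n'
  'i' (pos 8) + 20 = pos 2 = 'c'
  'r' (pos 17) + 20 = pos 11 = 'l'
  'l' (pos 11) + 20 = pos 5 = 'f'
  'f' (pos 5) + 20 = pos 25 = 'z'
Result: nclfz

nclfz


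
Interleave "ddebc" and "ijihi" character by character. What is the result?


Interleaving "ddebc" and "ijihi":
  Position 0: 'd' from first, 'i' from second => "di"
  Position 1: 'd' from first, 'j' from second => "dj"
  Position 2: 'e' from first, 'i' from second => "ei"
  Position 3: 'b' from first, 'h' from second => "bh"
  Position 4: 'c' from first, 'i' from second => "ci"
Result: didjeibhci

didjeibhci


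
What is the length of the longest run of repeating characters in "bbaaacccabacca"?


Input: "bbaaacccabacca"
Scanning for longest run:
  Position 1 ('b'): continues run of 'b', length=2
  Position 2 ('a'): new char, reset run to 1
  Position 3 ('a'): continues run of 'a', length=2
  Position 4 ('a'): continues run of 'a', length=3
  Position 5 ('c'): new char, reset run to 1
  Position 6 ('c'): continues run of 'c', length=2
  Position 7 ('c'): continues run of 'c', length=3
  Position 8 ('a'): new char, reset run to 1
  Position 9 ('b'): new char, reset run to 1
  Position 10 ('a'): new char, reset run to 1
  Position 11 ('c'): new char, reset run to 1
  Position 12 ('c'): continues run of 'c', length=2
  Position 13 ('a'): new char, reset run to 1
Longest run: 'a' with length 3

3


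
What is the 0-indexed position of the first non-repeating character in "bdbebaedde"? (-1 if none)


Input: bdbebaedde
Character frequencies:
  'a': 1
  'b': 3
  'd': 3
  'e': 3
Scanning left to right for freq == 1:
  Position 0 ('b'): freq=3, skip
  Position 1 ('d'): freq=3, skip
  Position 2 ('b'): freq=3, skip
  Position 3 ('e'): freq=3, skip
  Position 4 ('b'): freq=3, skip
  Position 5 ('a'): unique! => answer = 5

5


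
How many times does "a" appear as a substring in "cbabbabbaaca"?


Searching for "a" in "cbabbabbaaca"
Scanning each position:
  Position 0: "c" => no
  Position 1: "b" => no
  Position 2: "a" => MATCH
  Position 3: "b" => no
  Position 4: "b" => no
  Position 5: "a" => MATCH
  Position 6: "b" => no
  Position 7: "b" => no
  Position 8: "a" => MATCH
  Position 9: "a" => MATCH
  Position 10: "c" => no
  Position 11: "a" => MATCH
Total occurrences: 5

5


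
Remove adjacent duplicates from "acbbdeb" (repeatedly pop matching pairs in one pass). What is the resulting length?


Input: acbbdeb
Stack-based adjacent duplicate removal:
  Read 'a': push. Stack: a
  Read 'c': push. Stack: ac
  Read 'b': push. Stack: acb
  Read 'b': matches stack top 'b' => pop. Stack: ac
  Read 'd': push. Stack: acd
  Read 'e': push. Stack: acde
  Read 'b': push. Stack: acdeb
Final stack: "acdeb" (length 5)

5


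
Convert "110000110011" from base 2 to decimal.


Input: "110000110011" in base 2
Positional expansion:
  Digit '1' (value 1) x 2^11 = 2048
  Digit '1' (value 1) x 2^10 = 1024
  Digit '0' (value 0) x 2^9 = 0
  Digit '0' (value 0) x 2^8 = 0
  Digit '0' (value 0) x 2^7 = 0
  Digit '0' (value 0) x 2^6 = 0
  Digit '1' (value 1) x 2^5 = 32
  Digit '1' (value 1) x 2^4 = 16
  Digit '0' (value 0) x 2^3 = 0
  Digit '0' (value 0) x 2^2 = 0
  Digit '1' (value 1) x 2^1 = 2
  Digit '1' (value 1) x 2^0 = 1
Sum = 3123

3123


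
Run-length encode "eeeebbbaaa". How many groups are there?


Input: eeeebbbaaa
Scanning for consecutive runs:
  Group 1: 'e' x 4 (positions 0-3)
  Group 2: 'b' x 3 (positions 4-6)
  Group 3: 'a' x 3 (positions 7-9)
Total groups: 3

3


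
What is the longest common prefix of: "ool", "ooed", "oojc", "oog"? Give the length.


Words: ool, ooed, oojc, oog
  Position 0: all 'o' => match
  Position 1: all 'o' => match
  Position 2: ('l', 'e', 'j', 'g') => mismatch, stop
LCP = "oo" (length 2)

2


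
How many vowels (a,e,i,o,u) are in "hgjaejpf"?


Input: hgjaejpf
Checking each character:
  'h' at position 0: consonant
  'g' at position 1: consonant
  'j' at position 2: consonant
  'a' at position 3: vowel (running total: 1)
  'e' at position 4: vowel (running total: 2)
  'j' at position 5: consonant
  'p' at position 6: consonant
  'f' at position 7: consonant
Total vowels: 2

2


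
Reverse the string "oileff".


Input: oileff
Reading characters right to left:
  Position 5: 'f'
  Position 4: 'f'
  Position 3: 'e'
  Position 2: 'l'
  Position 1: 'i'
  Position 0: 'o'
Reversed: ffelio

ffelio


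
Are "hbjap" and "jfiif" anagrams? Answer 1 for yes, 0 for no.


Strings: "hbjap", "jfiif"
Sorted first:  abhjp
Sorted second: ffiij
Differ at position 0: 'a' vs 'f' => not anagrams

0


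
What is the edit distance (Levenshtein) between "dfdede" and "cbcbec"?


Computing edit distance: "dfdede" -> "cbcbec"
DP table:
           c    b    c    b    e    c
      0    1    2    3    4    5    6
  d   1    1    2    3    4    5    6
  f   2    2    2    3    4    5    6
  d   3    3    3    3    4    5    6
  e   4    4    4    4    4    4    5
  d   5    5    5    5    5    5    5
  e   6    6    6    6    6    5    6
Edit distance = dp[6][6] = 6

6


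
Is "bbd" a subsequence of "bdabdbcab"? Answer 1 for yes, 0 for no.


Check if "bbd" is a subsequence of "bdabdbcab"
Greedy scan:
  Position 0 ('b'): matches sub[0] = 'b'
  Position 1 ('d'): no match needed
  Position 2 ('a'): no match needed
  Position 3 ('b'): matches sub[1] = 'b'
  Position 4 ('d'): matches sub[2] = 'd'
  Position 5 ('b'): no match needed
  Position 6 ('c'): no match needed
  Position 7 ('a'): no match needed
  Position 8 ('b'): no match needed
All 3 characters matched => is a subsequence

1


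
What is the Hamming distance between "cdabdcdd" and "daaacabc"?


Comparing "cdabdcdd" and "daaacabc" position by position:
  Position 0: 'c' vs 'd' => differ
  Position 1: 'd' vs 'a' => differ
  Position 2: 'a' vs 'a' => same
  Position 3: 'b' vs 'a' => differ
  Position 4: 'd' vs 'c' => differ
  Position 5: 'c' vs 'a' => differ
  Position 6: 'd' vs 'b' => differ
  Position 7: 'd' vs 'c' => differ
Total differences (Hamming distance): 7

7


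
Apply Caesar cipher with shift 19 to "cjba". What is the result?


Caesar cipher: shift "cjba" by 19
  'c' (pos 2) + 19 = pos 21 = 'v'
  'j' (pos 9) + 19 = pos 2 = 'c'
  'b' (pos 1) + 19 = pos 20 = 'u'
  'a' (pos 0) + 19 = pos 19 = 't'
Result: vcut

vcut


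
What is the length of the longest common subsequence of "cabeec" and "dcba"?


LCS of "cabeec" and "dcba"
DP table:
           d    c    b    a
      0    0    0    0    0
  c   0    0    1    1    1
  a   0    0    1    1    2
  b   0    0    1    2    2
  e   0    0    1    2    2
  e   0    0    1    2    2
  c   0    0    1    2    2
LCS length = dp[6][4] = 2

2


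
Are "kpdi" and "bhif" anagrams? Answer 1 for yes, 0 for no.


Strings: "kpdi", "bhif"
Sorted first:  dikp
Sorted second: bfhi
Differ at position 0: 'd' vs 'b' => not anagrams

0


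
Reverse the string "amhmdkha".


Input: amhmdkha
Reading characters right to left:
  Position 7: 'a'
  Position 6: 'h'
  Position 5: 'k'
  Position 4: 'd'
  Position 3: 'm'
  Position 2: 'h'
  Position 1: 'm'
  Position 0: 'a'
Reversed: ahkdmhma

ahkdmhma


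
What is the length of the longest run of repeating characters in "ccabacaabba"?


Input: "ccabacaabba"
Scanning for longest run:
  Position 1 ('c'): continues run of 'c', length=2
  Position 2 ('a'): new char, reset run to 1
  Position 3 ('b'): new char, reset run to 1
  Position 4 ('a'): new char, reset run to 1
  Position 5 ('c'): new char, reset run to 1
  Position 6 ('a'): new char, reset run to 1
  Position 7 ('a'): continues run of 'a', length=2
  Position 8 ('b'): new char, reset run to 1
  Position 9 ('b'): continues run of 'b', length=2
  Position 10 ('a'): new char, reset run to 1
Longest run: 'c' with length 2

2


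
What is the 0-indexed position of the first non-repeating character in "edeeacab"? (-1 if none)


Input: edeeacab
Character frequencies:
  'a': 2
  'b': 1
  'c': 1
  'd': 1
  'e': 3
Scanning left to right for freq == 1:
  Position 0 ('e'): freq=3, skip
  Position 1 ('d'): unique! => answer = 1

1


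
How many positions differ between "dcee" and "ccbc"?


Comparing "dcee" and "ccbc" position by position:
  Position 0: 'd' vs 'c' => DIFFER
  Position 1: 'c' vs 'c' => same
  Position 2: 'e' vs 'b' => DIFFER
  Position 3: 'e' vs 'c' => DIFFER
Positions that differ: 3

3


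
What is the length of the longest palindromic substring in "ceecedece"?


Input: "ceecedece"
Checking substrings for palindromes:
  [2:9] "ecedece" (len 7) => palindrome
  [3:8] "cedec" (len 5) => palindrome
  [0:4] "ceec" (len 4) => palindrome
  [2:5] "ece" (len 3) => palindrome
  [4:7] "ede" (len 3) => palindrome
  [6:9] "ece" (len 3) => palindrome
Longest palindromic substring: "ecedece" with length 7

7


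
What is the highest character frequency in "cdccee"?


Input: cdccee
Character counts:
  'c': 3
  'd': 1
  'e': 2
Maximum frequency: 3

3


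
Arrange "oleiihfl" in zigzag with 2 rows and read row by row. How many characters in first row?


Zigzag "oleiihfl" into 2 rows:
Placing characters:
  'o' => row 0
  'l' => row 1
  'e' => row 0
  'i' => row 1
  'i' => row 0
  'h' => row 1
  'f' => row 0
  'l' => row 1
Rows:
  Row 0: "oeif"
  Row 1: "lihl"
First row length: 4

4


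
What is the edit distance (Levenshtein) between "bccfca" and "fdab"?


Computing edit distance: "bccfca" -> "fdab"
DP table:
           f    d    a    b
      0    1    2    3    4
  b   1    1    2    3    3
  c   2    2    2    3    4
  c   3    3    3    3    4
  f   4    3    4    4    4
  c   5    4    4    5    5
  a   6    5    5    4    5
Edit distance = dp[6][4] = 5

5


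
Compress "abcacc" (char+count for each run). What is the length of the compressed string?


Input: abcacc
Runs:
  'a' x 1 => "a1"
  'b' x 1 => "b1"
  'c' x 1 => "c1"
  'a' x 1 => "a1"
  'c' x 2 => "c2"
Compressed: "a1b1c1a1c2"
Compressed length: 10

10


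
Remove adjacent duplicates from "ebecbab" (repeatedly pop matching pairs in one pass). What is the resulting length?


Input: ebecbab
Stack-based adjacent duplicate removal:
  Read 'e': push. Stack: e
  Read 'b': push. Stack: eb
  Read 'e': push. Stack: ebe
  Read 'c': push. Stack: ebec
  Read 'b': push. Stack: ebecb
  Read 'a': push. Stack: ebecba
  Read 'b': push. Stack: ebecbab
Final stack: "ebecbab" (length 7)

7


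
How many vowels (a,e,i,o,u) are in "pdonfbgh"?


Input: pdonfbgh
Checking each character:
  'p' at position 0: consonant
  'd' at position 1: consonant
  'o' at position 2: vowel (running total: 1)
  'n' at position 3: consonant
  'f' at position 4: consonant
  'b' at position 5: consonant
  'g' at position 6: consonant
  'h' at position 7: consonant
Total vowels: 1

1


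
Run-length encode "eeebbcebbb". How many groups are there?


Input: eeebbcebbb
Scanning for consecutive runs:
  Group 1: 'e' x 3 (positions 0-2)
  Group 2: 'b' x 2 (positions 3-4)
  Group 3: 'c' x 1 (positions 5-5)
  Group 4: 'e' x 1 (positions 6-6)
  Group 5: 'b' x 3 (positions 7-9)
Total groups: 5

5


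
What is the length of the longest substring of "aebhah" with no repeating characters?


Input: "aebhah"
Sliding window (track last position of each char):
  Position 0 ('a'): window [0,0] length 1 -- new best
  Position 1 ('e'): window [0,1] length 2 -- new best
  Position 2 ('b'): window [0,2] length 3 -- new best
  Position 3 ('h'): window [0,3] length 4 -- new best
  Position 4 ('a'): repeat (last at 0), move window start to 1
  Position 4 ('a'): window [1,4] length 4
  Position 5 ('h'): repeat (last at 3), move window start to 4
  Position 5 ('h'): window [4,5] length 2
Longest substring with no repeats: "aebh" with length 4

4


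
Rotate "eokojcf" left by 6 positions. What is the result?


Input: "eokojcf", rotate left by 6
First 6 characters: "eokojc"
Remaining characters: "f"
Concatenate remaining + first: "f" + "eokojc" = "feokojc"

feokojc


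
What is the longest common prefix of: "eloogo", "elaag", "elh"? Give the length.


Words: eloogo, elaag, elh
  Position 0: all 'e' => match
  Position 1: all 'l' => match
  Position 2: ('o', 'a', 'h') => mismatch, stop
LCP = "el" (length 2)

2


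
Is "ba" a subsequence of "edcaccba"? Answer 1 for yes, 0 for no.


Check if "ba" is a subsequence of "edcaccba"
Greedy scan:
  Position 0 ('e'): no match needed
  Position 1 ('d'): no match needed
  Position 2 ('c'): no match needed
  Position 3 ('a'): no match needed
  Position 4 ('c'): no match needed
  Position 5 ('c'): no match needed
  Position 6 ('b'): matches sub[0] = 'b'
  Position 7 ('a'): matches sub[1] = 'a'
All 2 characters matched => is a subsequence

1


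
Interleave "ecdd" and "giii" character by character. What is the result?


Interleaving "ecdd" and "giii":
  Position 0: 'e' from first, 'g' from second => "eg"
  Position 1: 'c' from first, 'i' from second => "ci"
  Position 2: 'd' from first, 'i' from second => "di"
  Position 3: 'd' from first, 'i' from second => "di"
Result: egcididi

egcididi


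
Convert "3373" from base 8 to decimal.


Input: "3373" in base 8
Positional expansion:
  Digit '3' (value 3) x 8^3 = 1536
  Digit '3' (value 3) x 8^2 = 192
  Digit '7' (value 7) x 8^1 = 56
  Digit '3' (value 3) x 8^0 = 3
Sum = 1787

1787


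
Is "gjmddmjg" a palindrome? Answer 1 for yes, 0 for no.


Input: gjmddmjg
Reversed: gjmddmjg
  Compare pos 0 ('g') with pos 7 ('g'): match
  Compare pos 1 ('j') with pos 6 ('j'): match
  Compare pos 2 ('m') with pos 5 ('m'): match
  Compare pos 3 ('d') with pos 4 ('d'): match
Result: palindrome

1


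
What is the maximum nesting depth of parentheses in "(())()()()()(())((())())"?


Input: "(())()()()()(())((())())"
Tracking depth:
  Position 0 '(': depth becomes 1
  Position 1 '(': depth becomes 2
  Position 2 ')': depth becomes 1
  Position 3 ')': depth becomes 0
  Position 4 '(': depth becomes 1
  Position 5 ')': depth becomes 0
  Position 6 '(': depth becomes 1
  Position 7 ')': depth becomes 0
  Position 8 '(': depth becomes 1
  Position 9 ')': depth becomes 0
  Position 10 '(': depth becomes 1
  Position 11 ')': depth becomes 0
  Position 12 '(': depth becomes 1
  Position 13 '(': depth becomes 2
  Position 14 ')': depth becomes 1
  Position 15 ')': depth becomes 0
  Position 16 '(': depth becomes 1
  Position 17 '(': depth becomes 2
  Position 18 '(': depth becomes 3
  Position 19 ')': depth becomes 2
  Position 20 ')': depth becomes 1
  Position 21 '(': depth becomes 2
  Position 22 ')': depth becomes 1
  Position 23 ')': depth becomes 0
Maximum depth reached: 3

3


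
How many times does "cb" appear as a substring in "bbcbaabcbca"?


Searching for "cb" in "bbcbaabcbca"
Scanning each position:
  Position 0: "bb" => no
  Position 1: "bc" => no
  Position 2: "cb" => MATCH
  Position 3: "ba" => no
  Position 4: "aa" => no
  Position 5: "ab" => no
  Position 6: "bc" => no
  Position 7: "cb" => MATCH
  Position 8: "bc" => no
  Position 9: "ca" => no
Total occurrences: 2

2


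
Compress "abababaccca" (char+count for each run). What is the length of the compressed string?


Input: abababaccca
Runs:
  'a' x 1 => "a1"
  'b' x 1 => "b1"
  'a' x 1 => "a1"
  'b' x 1 => "b1"
  'a' x 1 => "a1"
  'b' x 1 => "b1"
  'a' x 1 => "a1"
  'c' x 3 => "c3"
  'a' x 1 => "a1"
Compressed: "a1b1a1b1a1b1a1c3a1"
Compressed length: 18

18


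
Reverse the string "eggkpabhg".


Input: eggkpabhg
Reading characters right to left:
  Position 8: 'g'
  Position 7: 'h'
  Position 6: 'b'
  Position 5: 'a'
  Position 4: 'p'
  Position 3: 'k'
  Position 2: 'g'
  Position 1: 'g'
  Position 0: 'e'
Reversed: ghbapkgge

ghbapkgge


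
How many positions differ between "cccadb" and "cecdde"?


Comparing "cccadb" and "cecdde" position by position:
  Position 0: 'c' vs 'c' => same
  Position 1: 'c' vs 'e' => DIFFER
  Position 2: 'c' vs 'c' => same
  Position 3: 'a' vs 'd' => DIFFER
  Position 4: 'd' vs 'd' => same
  Position 5: 'b' vs 'e' => DIFFER
Positions that differ: 3

3


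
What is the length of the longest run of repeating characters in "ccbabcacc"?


Input: "ccbabcacc"
Scanning for longest run:
  Position 1 ('c'): continues run of 'c', length=2
  Position 2 ('b'): new char, reset run to 1
  Position 3 ('a'): new char, reset run to 1
  Position 4 ('b'): new char, reset run to 1
  Position 5 ('c'): new char, reset run to 1
  Position 6 ('a'): new char, reset run to 1
  Position 7 ('c'): new char, reset run to 1
  Position 8 ('c'): continues run of 'c', length=2
Longest run: 'c' with length 2

2


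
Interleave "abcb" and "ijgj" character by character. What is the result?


Interleaving "abcb" and "ijgj":
  Position 0: 'a' from first, 'i' from second => "ai"
  Position 1: 'b' from first, 'j' from second => "bj"
  Position 2: 'c' from first, 'g' from second => "cg"
  Position 3: 'b' from first, 'j' from second => "bj"
Result: aibjcgbj

aibjcgbj


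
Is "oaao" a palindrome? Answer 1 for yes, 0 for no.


Input: oaao
Reversed: oaao
  Compare pos 0 ('o') with pos 3 ('o'): match
  Compare pos 1 ('a') with pos 2 ('a'): match
Result: palindrome

1


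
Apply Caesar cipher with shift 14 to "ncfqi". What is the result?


Caesar cipher: shift "ncfqi" by 14
  'n' (pos 13) + 14 = pos 1 = 'b'
  'c' (pos 2) + 14 = pos 16 = 'q'
  'f' (pos 5) + 14 = pos 19 = 't'
  'q' (pos 16) + 14 = pos 4 = 'e'
  'i' (pos 8) + 14 = pos 22 = 'w'
Result: bqtew

bqtew


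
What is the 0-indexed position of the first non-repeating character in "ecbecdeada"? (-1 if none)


Input: ecbecdeada
Character frequencies:
  'a': 2
  'b': 1
  'c': 2
  'd': 2
  'e': 3
Scanning left to right for freq == 1:
  Position 0 ('e'): freq=3, skip
  Position 1 ('c'): freq=2, skip
  Position 2 ('b'): unique! => answer = 2

2


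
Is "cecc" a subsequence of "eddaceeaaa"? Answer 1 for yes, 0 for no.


Check if "cecc" is a subsequence of "eddaceeaaa"
Greedy scan:
  Position 0 ('e'): no match needed
  Position 1 ('d'): no match needed
  Position 2 ('d'): no match needed
  Position 3 ('a'): no match needed
  Position 4 ('c'): matches sub[0] = 'c'
  Position 5 ('e'): matches sub[1] = 'e'
  Position 6 ('e'): no match needed
  Position 7 ('a'): no match needed
  Position 8 ('a'): no match needed
  Position 9 ('a'): no match needed
Only matched 2/4 characters => not a subsequence

0


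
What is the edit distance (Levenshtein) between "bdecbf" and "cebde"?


Computing edit distance: "bdecbf" -> "cebde"
DP table:
           c    e    b    d    e
      0    1    2    3    4    5
  b   1    1    2    2    3    4
  d   2    2    2    3    2    3
  e   3    3    2    3    3    2
  c   4    3    3    3    4    3
  b   5    4    4    3    4    4
  f   6    5    5    4    4    5
Edit distance = dp[6][5] = 5

5


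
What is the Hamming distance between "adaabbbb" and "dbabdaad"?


Comparing "adaabbbb" and "dbabdaad" position by position:
  Position 0: 'a' vs 'd' => differ
  Position 1: 'd' vs 'b' => differ
  Position 2: 'a' vs 'a' => same
  Position 3: 'a' vs 'b' => differ
  Position 4: 'b' vs 'd' => differ
  Position 5: 'b' vs 'a' => differ
  Position 6: 'b' vs 'a' => differ
  Position 7: 'b' vs 'd' => differ
Total differences (Hamming distance): 7

7


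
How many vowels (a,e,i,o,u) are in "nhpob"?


Input: nhpob
Checking each character:
  'n' at position 0: consonant
  'h' at position 1: consonant
  'p' at position 2: consonant
  'o' at position 3: vowel (running total: 1)
  'b' at position 4: consonant
Total vowels: 1

1


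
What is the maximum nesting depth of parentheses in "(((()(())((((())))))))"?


Input: "(((()(())((((())))))))"
Tracking depth:
  Position 0 '(': depth becomes 1
  Position 1 '(': depth becomes 2
  Position 2 '(': depth becomes 3
  Position 3 '(': depth becomes 4
  Position 4 ')': depth becomes 3
  Position 5 '(': depth becomes 4
  Position 6 '(': depth becomes 5
  Position 7 ')': depth becomes 4
  Position 8 ')': depth becomes 3
  Position 9 '(': depth becomes 4
  Position 10 '(': depth becomes 5
  Position 11 '(': depth becomes 6
  Position 12 '(': depth becomes 7
  Position 13 '(': depth becomes 8
  Position 14 ')': depth becomes 7
  Position 15 ')': depth becomes 6
  Position 16 ')': depth becomes 5
  Position 17 ')': depth becomes 4
  Position 18 ')': depth becomes 3
  Position 19 ')': depth becomes 2
  Position 20 ')': depth becomes 1
  Position 21 ')': depth becomes 0
Maximum depth reached: 8

8


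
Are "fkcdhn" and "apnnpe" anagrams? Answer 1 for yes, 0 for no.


Strings: "fkcdhn", "apnnpe"
Sorted first:  cdfhkn
Sorted second: aennpp
Differ at position 0: 'c' vs 'a' => not anagrams

0


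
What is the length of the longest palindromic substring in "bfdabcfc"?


Input: "bfdabcfc"
Checking substrings for palindromes:
  [5:8] "cfc" (len 3) => palindrome
Longest palindromic substring: "cfc" with length 3

3


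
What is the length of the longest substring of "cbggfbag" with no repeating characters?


Input: "cbggfbag"
Sliding window (track last position of each char):
  Position 0 ('c'): window [0,0] length 1 -- new best
  Position 1 ('b'): window [0,1] length 2 -- new best
  Position 2 ('g'): window [0,2] length 3 -- new best
  Position 3 ('g'): repeat (last at 2), move window start to 3
  Position 3 ('g'): window [3,3] length 1
  Position 4 ('f'): window [3,4] length 2
  Position 5 ('b'): window [3,5] length 3
  Position 6 ('a'): window [3,6] length 4 -- new best
  Position 7 ('g'): repeat (last at 3), move window start to 4
  Position 7 ('g'): window [4,7] length 4
Longest substring with no repeats: "gfba" with length 4

4


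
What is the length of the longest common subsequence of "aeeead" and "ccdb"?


LCS of "aeeead" and "ccdb"
DP table:
           c    c    d    b
      0    0    0    0    0
  a   0    0    0    0    0
  e   0    0    0    0    0
  e   0    0    0    0    0
  e   0    0    0    0    0
  a   0    0    0    0    0
  d   0    0    0    1    1
LCS length = dp[6][4] = 1

1


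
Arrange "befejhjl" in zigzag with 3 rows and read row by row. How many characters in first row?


Zigzag "befejhjl" into 3 rows:
Placing characters:
  'b' => row 0
  'e' => row 1
  'f' => row 2
  'e' => row 1
  'j' => row 0
  'h' => row 1
  'j' => row 2
  'l' => row 1
Rows:
  Row 0: "bj"
  Row 1: "eehl"
  Row 2: "fj"
First row length: 2

2


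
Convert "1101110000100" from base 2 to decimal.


Input: "1101110000100" in base 2
Positional expansion:
  Digit '1' (value 1) x 2^12 = 4096
  Digit '1' (value 1) x 2^11 = 2048
  Digit '0' (value 0) x 2^10 = 0
  Digit '1' (value 1) x 2^9 = 512
  Digit '1' (value 1) x 2^8 = 256
  Digit '1' (value 1) x 2^7 = 128
  Digit '0' (value 0) x 2^6 = 0
  Digit '0' (value 0) x 2^5 = 0
  Digit '0' (value 0) x 2^4 = 0
  Digit '0' (value 0) x 2^3 = 0
  Digit '1' (value 1) x 2^2 = 4
  Digit '0' (value 0) x 2^1 = 0
  Digit '0' (value 0) x 2^0 = 0
Sum = 7044

7044


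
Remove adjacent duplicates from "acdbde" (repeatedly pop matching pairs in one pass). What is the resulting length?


Input: acdbde
Stack-based adjacent duplicate removal:
  Read 'a': push. Stack: a
  Read 'c': push. Stack: ac
  Read 'd': push. Stack: acd
  Read 'b': push. Stack: acdb
  Read 'd': push. Stack: acdbd
  Read 'e': push. Stack: acdbde
Final stack: "acdbde" (length 6)

6


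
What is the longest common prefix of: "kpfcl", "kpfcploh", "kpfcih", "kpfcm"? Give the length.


Words: kpfcl, kpfcploh, kpfcih, kpfcm
  Position 0: all 'k' => match
  Position 1: all 'p' => match
  Position 2: all 'f' => match
  Position 3: all 'c' => match
  Position 4: ('l', 'p', 'i', 'm') => mismatch, stop
LCP = "kpfc" (length 4)

4


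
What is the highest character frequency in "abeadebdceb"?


Input: abeadebdceb
Character counts:
  'a': 2
  'b': 3
  'c': 1
  'd': 2
  'e': 3
Maximum frequency: 3

3


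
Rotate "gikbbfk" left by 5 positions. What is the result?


Input: "gikbbfk", rotate left by 5
First 5 characters: "gikbb"
Remaining characters: "fk"
Concatenate remaining + first: "fk" + "gikbb" = "fkgikbb"

fkgikbb


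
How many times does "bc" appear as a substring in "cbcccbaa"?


Searching for "bc" in "cbcccbaa"
Scanning each position:
  Position 0: "cb" => no
  Position 1: "bc" => MATCH
  Position 2: "cc" => no
  Position 3: "cc" => no
  Position 4: "cb" => no
  Position 5: "ba" => no
  Position 6: "aa" => no
Total occurrences: 1

1


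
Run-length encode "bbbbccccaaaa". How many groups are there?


Input: bbbbccccaaaa
Scanning for consecutive runs:
  Group 1: 'b' x 4 (positions 0-3)
  Group 2: 'c' x 4 (positions 4-7)
  Group 3: 'a' x 4 (positions 8-11)
Total groups: 3

3


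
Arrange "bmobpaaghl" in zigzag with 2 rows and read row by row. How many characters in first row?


Zigzag "bmobpaaghl" into 2 rows:
Placing characters:
  'b' => row 0
  'm' => row 1
  'o' => row 0
  'b' => row 1
  'p' => row 0
  'a' => row 1
  'a' => row 0
  'g' => row 1
  'h' => row 0
  'l' => row 1
Rows:
  Row 0: "bopah"
  Row 1: "mbagl"
First row length: 5

5


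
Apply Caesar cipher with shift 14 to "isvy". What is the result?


Caesar cipher: shift "isvy" by 14
  'i' (pos 8) + 14 = pos 22 = 'w'
  's' (pos 18) + 14 = pos 6 = 'g'
  'v' (pos 21) + 14 = pos 9 = 'j'
  'y' (pos 24) + 14 = pos 12 = 'm'
Result: wgjm

wgjm


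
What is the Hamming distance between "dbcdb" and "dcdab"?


Comparing "dbcdb" and "dcdab" position by position:
  Position 0: 'd' vs 'd' => same
  Position 1: 'b' vs 'c' => differ
  Position 2: 'c' vs 'd' => differ
  Position 3: 'd' vs 'a' => differ
  Position 4: 'b' vs 'b' => same
Total differences (Hamming distance): 3

3


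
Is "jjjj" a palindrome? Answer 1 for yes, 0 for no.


Input: jjjj
Reversed: jjjj
  Compare pos 0 ('j') with pos 3 ('j'): match
  Compare pos 1 ('j') with pos 2 ('j'): match
Result: palindrome

1


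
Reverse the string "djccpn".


Input: djccpn
Reading characters right to left:
  Position 5: 'n'
  Position 4: 'p'
  Position 3: 'c'
  Position 2: 'c'
  Position 1: 'j'
  Position 0: 'd'
Reversed: npccjd

npccjd


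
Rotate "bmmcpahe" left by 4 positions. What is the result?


Input: "bmmcpahe", rotate left by 4
First 4 characters: "bmmc"
Remaining characters: "pahe"
Concatenate remaining + first: "pahe" + "bmmc" = "pahebmmc"

pahebmmc


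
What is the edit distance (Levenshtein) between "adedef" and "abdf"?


Computing edit distance: "adedef" -> "abdf"
DP table:
           a    b    d    f
      0    1    2    3    4
  a   1    0    1    2    3
  d   2    1    1    1    2
  e   3    2    2    2    2
  d   4    3    3    2    3
  e   5    4    4    3    3
  f   6    5    5    4    3
Edit distance = dp[6][4] = 3

3


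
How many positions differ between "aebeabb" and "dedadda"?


Comparing "aebeabb" and "dedadda" position by position:
  Position 0: 'a' vs 'd' => DIFFER
  Position 1: 'e' vs 'e' => same
  Position 2: 'b' vs 'd' => DIFFER
  Position 3: 'e' vs 'a' => DIFFER
  Position 4: 'a' vs 'd' => DIFFER
  Position 5: 'b' vs 'd' => DIFFER
  Position 6: 'b' vs 'a' => DIFFER
Positions that differ: 6

6


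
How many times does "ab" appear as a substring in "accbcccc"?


Searching for "ab" in "accbcccc"
Scanning each position:
  Position 0: "ac" => no
  Position 1: "cc" => no
  Position 2: "cb" => no
  Position 3: "bc" => no
  Position 4: "cc" => no
  Position 5: "cc" => no
  Position 6: "cc" => no
Total occurrences: 0

0


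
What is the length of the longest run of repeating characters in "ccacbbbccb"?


Input: "ccacbbbccb"
Scanning for longest run:
  Position 1 ('c'): continues run of 'c', length=2
  Position 2 ('a'): new char, reset run to 1
  Position 3 ('c'): new char, reset run to 1
  Position 4 ('b'): new char, reset run to 1
  Position 5 ('b'): continues run of 'b', length=2
  Position 6 ('b'): continues run of 'b', length=3
  Position 7 ('c'): new char, reset run to 1
  Position 8 ('c'): continues run of 'c', length=2
  Position 9 ('b'): new char, reset run to 1
Longest run: 'b' with length 3

3


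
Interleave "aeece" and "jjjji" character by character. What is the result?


Interleaving "aeece" and "jjjji":
  Position 0: 'a' from first, 'j' from second => "aj"
  Position 1: 'e' from first, 'j' from second => "ej"
  Position 2: 'e' from first, 'j' from second => "ej"
  Position 3: 'c' from first, 'j' from second => "cj"
  Position 4: 'e' from first, 'i' from second => "ei"
Result: ajejejcjei

ajejejcjei


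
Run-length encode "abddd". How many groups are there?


Input: abddd
Scanning for consecutive runs:
  Group 1: 'a' x 1 (positions 0-0)
  Group 2: 'b' x 1 (positions 1-1)
  Group 3: 'd' x 3 (positions 2-4)
Total groups: 3

3


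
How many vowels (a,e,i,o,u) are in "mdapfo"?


Input: mdapfo
Checking each character:
  'm' at position 0: consonant
  'd' at position 1: consonant
  'a' at position 2: vowel (running total: 1)
  'p' at position 3: consonant
  'f' at position 4: consonant
  'o' at position 5: vowel (running total: 2)
Total vowels: 2

2


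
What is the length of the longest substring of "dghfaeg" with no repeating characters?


Input: "dghfaeg"
Sliding window (track last position of each char):
  Position 0 ('d'): window [0,0] length 1 -- new best
  Position 1 ('g'): window [0,1] length 2 -- new best
  Position 2 ('h'): window [0,2] length 3 -- new best
  Position 3 ('f'): window [0,3] length 4 -- new best
  Position 4 ('a'): window [0,4] length 5 -- new best
  Position 5 ('e'): window [0,5] length 6 -- new best
  Position 6 ('g'): repeat (last at 1), move window start to 2
  Position 6 ('g'): window [2,6] length 5
Longest substring with no repeats: "dghfae" with length 6

6


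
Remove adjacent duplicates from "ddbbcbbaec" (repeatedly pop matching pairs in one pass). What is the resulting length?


Input: ddbbcbbaec
Stack-based adjacent duplicate removal:
  Read 'd': push. Stack: d
  Read 'd': matches stack top 'd' => pop. Stack: (empty)
  Read 'b': push. Stack: b
  Read 'b': matches stack top 'b' => pop. Stack: (empty)
  Read 'c': push. Stack: c
  Read 'b': push. Stack: cb
  Read 'b': matches stack top 'b' => pop. Stack: c
  Read 'a': push. Stack: ca
  Read 'e': push. Stack: cae
  Read 'c': push. Stack: caec
Final stack: "caec" (length 4)

4


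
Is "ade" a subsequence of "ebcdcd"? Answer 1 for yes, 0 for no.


Check if "ade" is a subsequence of "ebcdcd"
Greedy scan:
  Position 0 ('e'): no match needed
  Position 1 ('b'): no match needed
  Position 2 ('c'): no match needed
  Position 3 ('d'): no match needed
  Position 4 ('c'): no match needed
  Position 5 ('d'): no match needed
Only matched 0/3 characters => not a subsequence

0
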